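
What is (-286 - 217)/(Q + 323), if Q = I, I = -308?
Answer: -503/15 ≈ -33.533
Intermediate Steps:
Q = -308
(-286 - 217)/(Q + 323) = (-286 - 217)/(-308 + 323) = -503/15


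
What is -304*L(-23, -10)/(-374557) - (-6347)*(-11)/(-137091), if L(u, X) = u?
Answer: 25191905797/51348393687 ≈ 0.49061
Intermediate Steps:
-304*L(-23, -10)/(-374557) - (-6347)*(-11)/(-137091) = -304*(-23)/(-374557) - (-6347)*(-11)/(-137091) = 6992*(-1/374557) - 577*121*(-1/137091) = -6992/374557 - 69817*(-1/137091) = -6992/374557 + 69817/137091 = 25191905797/51348393687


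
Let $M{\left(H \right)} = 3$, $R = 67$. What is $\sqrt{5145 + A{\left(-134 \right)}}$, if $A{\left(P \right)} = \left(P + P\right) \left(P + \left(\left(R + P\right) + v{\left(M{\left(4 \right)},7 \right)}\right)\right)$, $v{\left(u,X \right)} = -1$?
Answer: $\sqrt{59281} \approx 243.48$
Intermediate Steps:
$A{\left(P \right)} = 2 P \left(66 + 2 P\right)$ ($A{\left(P \right)} = \left(P + P\right) \left(P + \left(\left(67 + P\right) - 1\right)\right) = 2 P \left(P + \left(66 + P\right)\right) = 2 P \left(66 + 2 P\right)$)
$\sqrt{5145 + A{\left(-134 \right)}} = \sqrt{5145 + 4 \left(-134\right) \left(33 - 134\right)} = \sqrt{5145 + 4 \left(-134\right) \left(-101\right)} = \sqrt{5145 + 54136} = \sqrt{59281}$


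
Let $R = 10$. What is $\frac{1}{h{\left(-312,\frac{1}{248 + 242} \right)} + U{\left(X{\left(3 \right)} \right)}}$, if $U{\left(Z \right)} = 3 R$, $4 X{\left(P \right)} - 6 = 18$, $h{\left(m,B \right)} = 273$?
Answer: $\frac{1}{303} \approx 0.0033003$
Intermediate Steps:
$X{\left(P \right)} = 6$ ($X{\left(P \right)} = \frac{3}{2} + \frac{1}{4} \cdot 18 = \frac{3}{2} + \frac{9}{2} = 6$)
$U{\left(Z \right)} = 30$ ($U{\left(Z \right)} = 3 \cdot 10 = 30$)
$\frac{1}{h{\left(-312,\frac{1}{248 + 242} \right)} + U{\left(X{\left(3 \right)} \right)}} = \frac{1}{273 + 30} = \frac{1}{303}$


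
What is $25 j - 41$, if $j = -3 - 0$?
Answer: $-116$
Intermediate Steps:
$j = -3$ ($j = -3 + 0 = -3$)
$25 j - 41 = 25 \left(-3\right) - 41 = -75 - 41 = -116$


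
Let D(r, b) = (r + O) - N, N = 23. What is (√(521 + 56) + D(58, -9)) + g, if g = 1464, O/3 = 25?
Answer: 1574 + √577 ≈ 1598.0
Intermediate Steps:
O = 75 (O = 3*25 = 75)
D(r, b) = 52 + r (D(r, b) = (r + 75) - 1*23 = (75 + r) - 23 = 52 + r)
(√(521 + 56) + D(58, -9)) + g = (√(521 + 56) + (52 + 58)) + 1464 = (√577 + 110) + 1464 = (110 + √577) + 1464 = 1574 + √577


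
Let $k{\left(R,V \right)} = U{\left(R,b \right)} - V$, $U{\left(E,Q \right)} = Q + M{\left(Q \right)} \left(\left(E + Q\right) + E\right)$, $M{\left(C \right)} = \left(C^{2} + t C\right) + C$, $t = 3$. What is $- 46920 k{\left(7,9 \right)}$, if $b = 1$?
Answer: $-3143640$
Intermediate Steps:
$M{\left(C \right)} = C^{2} + 4 C$ ($M{\left(C \right)} = \left(C^{2} + 3 C\right) + C = C^{2} + 4 C$)
$U{\left(E,Q \right)} = Q + Q \left(4 + Q\right) \left(Q + 2 E\right)$ ($U{\left(E,Q \right)} = Q + Q \left(4 + Q\right) \left(\left(E + Q\right) + E\right) = Q + Q \left(4 + Q\right) \left(Q + 2 E\right)$)
$k{\left(R,V \right)} = 6 - V + 10 R$ ($k{\left(R,V \right)} = 1 \left(1 + 1 \left(4 + 1\right) + 2 R \left(4 + 1\right)\right) - V = 1 \left(1 + 1 \cdot 5 + 2 R 5\right) - V = 1 \left(1 + 5 + 10 R\right) - V = 1 \left(6 + 10 R\right) - V = \left(6 + 10 R\right) - V = 6 - V + 10 R$)
$- 46920 k{\left(7,9 \right)} = - 46920 \left(6 - 9 + 10 \cdot 7\right) = - 46920 \left(6 - 9 + 70\right) = \left(-46920\right) 67 = -3143640$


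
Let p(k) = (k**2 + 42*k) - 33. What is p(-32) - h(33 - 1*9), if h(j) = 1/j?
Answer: -8473/24 ≈ -353.04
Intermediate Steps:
p(k) = -33 + k**2 + 42*k
p(-32) - h(33 - 1*9) = (-33 + (-32)**2 + 42*(-32)) - 1/(33 - 1*9) = (-33 + 1024 - 1344) - 1/(33 - 9) = -353 - 1/24 = -8473/24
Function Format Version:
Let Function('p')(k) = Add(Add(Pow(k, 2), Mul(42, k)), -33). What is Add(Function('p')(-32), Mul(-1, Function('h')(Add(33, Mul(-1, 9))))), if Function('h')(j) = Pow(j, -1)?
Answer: Rational(-8473, 24) ≈ -353.04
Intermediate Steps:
Function('p')(k) = Add(-33, Pow(k, 2), Mul(42, k))
Add(Function('p')(-32), Mul(-1, Function('h')(Add(33, Mul(-1, 9))))) = Add(Add(-33, Pow(-32, 2), Mul(42, -32)), Mul(-1, Pow(Add(33, Mul(-1, 9)), -1))) = Add(Add(-33, 1024, -1344), Mul(-1, Pow(Add(33, -9), -1))) = Add(-353, Mul(-1, Pow(24, -1))) = Add(-353, Mul(-1, Rational(1, 24))) = Add(-353, Rational(-1, 24)) = Rational(-8473, 24)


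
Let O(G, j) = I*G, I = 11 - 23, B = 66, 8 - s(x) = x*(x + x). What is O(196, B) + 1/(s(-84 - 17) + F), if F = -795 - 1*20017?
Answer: -96916513/41206 ≈ -2352.0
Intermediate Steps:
s(x) = 8 - 2*x² (s(x) = 8 - x*(x + x) = 8 - x*2*x = 8 - 2*x²)
F = -20812 (F = -795 - 20017 = -20812)
I = -12
O(G, j) = -12*G
O(196, B) + 1/(s(-84 - 17) + F) = -12*196 + 1/((8 - 2*(-84 - 17)²) - 20812) = -2352 + 1/((8 - 2*(-101)²) - 20812) = -2352 + 1/((8 - 2*10201) - 20812) = -2352 + 1/((8 - 20402) - 20812) = -2352 + 1/(-20394 - 20812) = -2352 + 1/(-41206) = -2352 - 1/41206 = -96916513/41206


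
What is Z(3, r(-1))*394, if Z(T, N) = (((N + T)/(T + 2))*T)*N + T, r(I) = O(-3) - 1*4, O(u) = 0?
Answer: 10638/5 ≈ 2127.6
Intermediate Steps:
r(I) = -4 (r(I) = 0 - 1*4 = 0 - 4 = -4)
Z(T, N) = T + N*T*(N + T)/(2 + T) (Z(T, N) = (((N + T)/(2 + T))*T)*N + T = (T*(N + T)/(2 + T))*N + T = N*T*(N + T)/(2 + T) + T = T + N*T*(N + T)/(2 + T))
Z(3, r(-1))*394 = (3*(2 + 3 + (-4)² - 4*3)/(2 + 3))*394 = (3*(2 + 3 + 16 - 12)/5)*394 = (3*(⅕)*9)*394 = (27/5)*394 = 10638/5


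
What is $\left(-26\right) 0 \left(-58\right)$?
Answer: $0$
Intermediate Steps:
$\left(-26\right) 0 \left(-58\right) = 0 \left(-58\right) = 0$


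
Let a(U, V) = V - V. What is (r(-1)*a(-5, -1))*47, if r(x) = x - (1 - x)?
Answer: 0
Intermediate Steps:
a(U, V) = 0
r(x) = -1 + 2*x (r(x) = x + (-1 + x) = -1 + 2*x)
(r(-1)*a(-5, -1))*47 = ((-1 + 2*(-1))*0)*47 = ((-1 - 2)*0)*47 = -3*0*47 = 0*47 = 0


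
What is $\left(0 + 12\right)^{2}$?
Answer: $144$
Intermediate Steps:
$\left(0 + 12\right)^{2} = 12^{2} = 144$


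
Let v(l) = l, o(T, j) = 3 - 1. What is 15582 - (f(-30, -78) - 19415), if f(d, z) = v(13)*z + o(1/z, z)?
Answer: 36009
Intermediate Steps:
o(T, j) = 2
f(d, z) = 2 + 13*z (f(d, z) = 13*z + 2 = 2 + 13*z)
15582 - (f(-30, -78) - 19415) = 15582 - ((2 + 13*(-78)) - 19415) = 15582 - ((2 - 1014) - 19415) = 15582 - (-1012 - 19415) = 15582 - 1*(-20427) = 15582 + 20427 = 36009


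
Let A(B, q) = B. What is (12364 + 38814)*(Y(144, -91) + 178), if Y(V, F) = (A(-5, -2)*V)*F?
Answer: 3362292244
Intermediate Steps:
Y(V, F) = -5*F*V (Y(V, F) = (-5*V)*F = -5*F*V)
(12364 + 38814)*(Y(144, -91) + 178) = (12364 + 38814)*(-5*(-91)*144 + 178) = 51178*(65520 + 178) = 51178*65698 = 3362292244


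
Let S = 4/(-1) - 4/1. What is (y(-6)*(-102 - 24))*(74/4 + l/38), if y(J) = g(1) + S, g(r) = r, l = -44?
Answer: 290619/19 ≈ 15296.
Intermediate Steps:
S = -8 (S = 4*(-1) - 4*1 = -4 - 4 = -8)
y(J) = -7 (y(J) = 1 - 8 = -7)
(y(-6)*(-102 - 24))*(74/4 + l/38) = (-7*(-102 - 24))*(74/4 - 44/38) = (-7*(-126))*(74*(¼) - 44*1/38) = 882*(37/2 - 22/19) = 882*(659/38) = 290619/19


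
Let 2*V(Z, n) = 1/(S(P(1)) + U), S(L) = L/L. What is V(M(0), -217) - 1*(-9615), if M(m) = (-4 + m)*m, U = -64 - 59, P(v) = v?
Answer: 2346059/244 ≈ 9615.0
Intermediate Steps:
S(L) = 1
U = -123
M(m) = m*(-4 + m)
V(Z, n) = -1/244 (V(Z, n) = 1/(2*(1 - 123)) = (1/2)/(-122) = (1/2)*(-1/122) = -1/244)
V(M(0), -217) - 1*(-9615) = -1/244 - 1*(-9615) = -1/244 + 9615 = 2346059/244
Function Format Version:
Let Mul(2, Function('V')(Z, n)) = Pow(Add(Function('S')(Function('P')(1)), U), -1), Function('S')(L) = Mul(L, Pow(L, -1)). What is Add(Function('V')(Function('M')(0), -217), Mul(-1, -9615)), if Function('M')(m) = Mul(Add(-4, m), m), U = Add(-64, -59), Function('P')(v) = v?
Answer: Rational(2346059, 244) ≈ 9615.0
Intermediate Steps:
Function('S')(L) = 1
U = -123
Function('M')(m) = Mul(m, Add(-4, m))
Function('V')(Z, n) = Rational(-1, 244) (Function('V')(Z, n) = Mul(Rational(1, 2), Pow(Add(1, -123), -1)) = Mul(Rational(1, 2), Pow(-122, -1)) = Mul(Rational(1, 2), Rational(-1, 122)) = Rational(-1, 244))
Add(Function('V')(Function('M')(0), -217), Mul(-1, -9615)) = Add(Rational(-1, 244), Mul(-1, -9615)) = Add(Rational(-1, 244), 9615) = Rational(2346059, 244)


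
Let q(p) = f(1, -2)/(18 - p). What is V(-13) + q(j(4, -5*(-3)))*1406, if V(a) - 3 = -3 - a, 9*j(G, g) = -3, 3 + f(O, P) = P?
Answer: -4075/11 ≈ -370.45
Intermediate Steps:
f(O, P) = -3 + P
j(G, g) = -⅓ (j(G, g) = (⅑)*(-3) = -⅓)
V(a) = -a (V(a) = 3 + (-3 - a) = -a)
q(p) = -5/(18 - p) (q(p) = (-3 - 2)/(18 - p) = -5/(18 - p))
V(-13) + q(j(4, -5*(-3)))*1406 = -1*(-13) + (5/(-18 - ⅓))*1406 = 13 + (5/(-55/3))*1406 = 13 + (5*(-3/55))*1406 = 13 - 3/11*1406 = 13 - 4218/11 = -4075/11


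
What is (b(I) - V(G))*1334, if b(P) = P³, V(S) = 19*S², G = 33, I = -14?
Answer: -31262290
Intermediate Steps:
(b(I) - V(G))*1334 = ((-14)³ - 19*33²)*1334 = (-2744 - 19*1089)*1334 = (-2744 - 1*20691)*1334 = (-2744 - 20691)*1334 = -23435*1334 = -31262290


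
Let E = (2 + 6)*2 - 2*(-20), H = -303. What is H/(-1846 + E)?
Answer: 303/1790 ≈ 0.16927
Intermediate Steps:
E = 56 (E = 8*2 + 40 = 16 + 40 = 56)
H/(-1846 + E) = -303/(-1846 + 56) = -303/(-1790) = -1/1790*(-303) = 303/1790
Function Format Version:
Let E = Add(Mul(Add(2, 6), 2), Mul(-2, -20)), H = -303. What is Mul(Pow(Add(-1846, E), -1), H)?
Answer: Rational(303, 1790) ≈ 0.16927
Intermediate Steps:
E = 56 (E = Add(Mul(8, 2), 40) = Add(16, 40) = 56)
Mul(Pow(Add(-1846, E), -1), H) = Mul(Pow(Add(-1846, 56), -1), -303) = Mul(Pow(-1790, -1), -303) = Mul(Rational(-1, 1790), -303) = Rational(303, 1790)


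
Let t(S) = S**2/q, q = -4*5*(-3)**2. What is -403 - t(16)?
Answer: -18071/45 ≈ -401.58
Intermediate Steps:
q = -180 (q = -20*9 = -180)
t(S) = -S**2/180 (t(S) = S**2/(-180) = S**2*(-1/180) = -S**2/180)
-403 - t(16) = -403 - (-1)*16**2/180 = -403 - (-1)*256/180 = -403 - 1*(-64/45) = -403 + 64/45 = -18071/45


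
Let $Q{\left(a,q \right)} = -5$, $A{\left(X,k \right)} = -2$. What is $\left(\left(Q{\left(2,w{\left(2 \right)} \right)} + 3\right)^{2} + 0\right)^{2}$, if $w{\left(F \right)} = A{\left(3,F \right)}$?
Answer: $16$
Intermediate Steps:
$w{\left(F \right)} = -2$
$\left(\left(Q{\left(2,w{\left(2 \right)} \right)} + 3\right)^{2} + 0\right)^{2} = \left(\left(-5 + 3\right)^{2} + 0\right)^{2} = \left(\left(-2\right)^{2} + 0\right)^{2} = \left(4 + 0\right)^{2} = 4^{2} = 16$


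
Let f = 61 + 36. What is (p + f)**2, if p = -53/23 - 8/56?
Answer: 231739729/25921 ≈ 8940.2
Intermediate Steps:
p = -394/161 (p = -53*1/23 - 8*1/56 = -53/23 - 1/7 = -394/161 ≈ -2.4472)
f = 97
(p + f)**2 = (-394/161 + 97)**2 = (15223/161)**2 = 231739729/25921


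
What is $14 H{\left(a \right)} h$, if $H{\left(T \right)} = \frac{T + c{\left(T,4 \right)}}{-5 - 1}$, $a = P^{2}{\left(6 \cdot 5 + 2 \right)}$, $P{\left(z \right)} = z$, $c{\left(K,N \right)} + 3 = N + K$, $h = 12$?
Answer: $-57372$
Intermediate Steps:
$c{\left(K,N \right)} = -3 + K + N$ ($c{\left(K,N \right)} = -3 + \left(N + K\right) = -3 + \left(K + N\right) = -3 + K + N$)
$a = 1024$ ($a = \left(6 \cdot 5 + 2\right)^{2} = \left(30 + 2\right)^{2} = 32^{2} = 1024$)
$H{\left(T \right)} = - \frac{1}{6} - \frac{T}{3}$ ($H{\left(T \right)} = \frac{T + \left(-3 + T + 4\right)}{-5 - 1} = \frac{T + \left(1 + T\right)}{-6} = \left(1 + 2 T\right) \left(- \frac{1}{6}\right) = - \frac{1}{6} - \frac{T}{3}$)
$14 H{\left(a \right)} h = 14 \left(- \frac{1}{6} - \frac{1024}{3}\right) 12 = 14 \left(- \frac{683}{2}\right) 12 = \left(-4781\right) 12 = -57372$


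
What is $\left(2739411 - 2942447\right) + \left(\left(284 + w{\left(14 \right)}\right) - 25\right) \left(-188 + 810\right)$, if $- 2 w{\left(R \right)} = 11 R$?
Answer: $-89832$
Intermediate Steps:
$w{\left(R \right)} = - \frac{11 R}{2}$
$\left(2739411 - 2942447\right) + \left(\left(284 + w{\left(14 \right)}\right) - 25\right) \left(-188 + 810\right) = \left(2739411 - 2942447\right) + \left(\left(284 - 77\right) - 25\right) \left(-188 + 810\right) = -203036 + \left(\left(284 - 77\right) - 25\right) 622 = -203036 + \left(207 - 25\right) 622 = -203036 + 182 \cdot 622 = -203036 + 113204 = -89832$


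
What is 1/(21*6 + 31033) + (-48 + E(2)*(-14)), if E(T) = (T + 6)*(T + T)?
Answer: -15454863/31159 ≈ -496.00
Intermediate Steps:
E(T) = 2*T*(6 + T) (E(T) = (6 + T)*(2*T) = 2*T*(6 + T))
1/(21*6 + 31033) + (-48 + E(2)*(-14)) = 1/(21*6 + 31033) + (-48 + (2*2*(6 + 2))*(-14)) = 1/(126 + 31033) + (-48 + (2*2*8)*(-14)) = 1/31159 + (-48 + 32*(-14)) = 1/31159 + (-48 - 448) = 1/31159 - 496 = -15454863/31159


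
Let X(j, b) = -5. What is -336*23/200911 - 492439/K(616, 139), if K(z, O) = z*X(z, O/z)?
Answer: 98912609689/618805880 ≈ 159.84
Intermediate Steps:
K(z, O) = -5*z (K(z, O) = z*(-5) = -5*z)
-336*23/200911 - 492439/K(616, 139) = -336*23/200911 - 492439/((-5*616)) = -7728*1/200911 - 492439/(-3080) = -7728/200911 - 492439*(-1/3080) = -7728/200911 + 492439/3080 = 98912609689/618805880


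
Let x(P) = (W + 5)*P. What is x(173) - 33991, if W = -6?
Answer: -34164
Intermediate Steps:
x(P) = -P (x(P) = (-6 + 5)*P = -P)
x(173) - 33991 = -1*173 - 33991 = -173 - 33991 = -34164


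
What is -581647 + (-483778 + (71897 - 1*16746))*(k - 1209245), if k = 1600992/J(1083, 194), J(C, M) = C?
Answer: 186882782664120/361 ≈ 5.1768e+11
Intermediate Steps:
k = 533664/361 (k = 1600992/1083 = 1600992*(1/1083) = 533664/361 ≈ 1478.3)
-581647 + (-483778 + (71897 - 1*16746))*(k - 1209245) = -581647 + (-483778 + (71897 - 1*16746))*(533664/361 - 1209245) = -581647 + (-483778 + (71897 - 16746))*(-436003781/361) = -581647 + (-483778 + 55151)*(-436003781/361) = -581647 - 428627*(-436003781/361) = -581647 + 186882992638687/361 = 186882782664120/361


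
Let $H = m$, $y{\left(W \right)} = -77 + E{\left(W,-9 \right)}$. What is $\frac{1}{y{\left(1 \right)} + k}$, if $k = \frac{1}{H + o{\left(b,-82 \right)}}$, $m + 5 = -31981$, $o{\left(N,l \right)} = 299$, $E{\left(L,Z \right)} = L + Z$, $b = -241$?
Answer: $- \frac{31687}{2693396} \approx -0.011765$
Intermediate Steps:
$y{\left(W \right)} = -86 + W$ ($y{\left(W \right)} = -77 + \left(W - 9\right) = -77 + \left(-9 + W\right) = -86 + W$)
$m = -31986$ ($m = -5 - 31981 = -31986$)
$H = -31986$
$k = - \frac{1}{31687}$ ($k = \frac{1}{-31986 + 299} = \frac{1}{-31687} = - \frac{1}{31687} \approx -3.1559 \cdot 10^{-5}$)
$\frac{1}{y{\left(1 \right)} + k} = \frac{1}{\left(-86 + 1\right) - \frac{1}{31687}} = \frac{1}{-85 - \frac{1}{31687}} = \frac{1}{- \frac{2693396}{31687}} = - \frac{31687}{2693396}$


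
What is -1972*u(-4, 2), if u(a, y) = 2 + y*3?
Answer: -15776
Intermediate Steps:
u(a, y) = 2 + 3*y
-1972*u(-4, 2) = -1972*(2 + 3*2) = -1972*(2 + 6) = -1972*8 = -15776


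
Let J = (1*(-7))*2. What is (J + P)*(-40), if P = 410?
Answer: -15840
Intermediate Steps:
J = -14 (J = -7*2 = -14)
(J + P)*(-40) = (-14 + 410)*(-40) = 396*(-40) = -15840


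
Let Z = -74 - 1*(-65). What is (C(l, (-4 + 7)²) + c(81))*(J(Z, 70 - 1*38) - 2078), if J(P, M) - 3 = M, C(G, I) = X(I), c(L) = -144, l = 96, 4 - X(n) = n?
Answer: 304407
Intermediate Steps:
X(n) = 4 - n
Z = -9 (Z = -74 + 65 = -9)
C(G, I) = 4 - I
J(P, M) = 3 + M
(C(l, (-4 + 7)²) + c(81))*(J(Z, 70 - 1*38) - 2078) = ((4 - (-4 + 7)²) - 144)*((3 + (70 - 1*38)) - 2078) = ((4 - 1*3²) - 144)*((3 + (70 - 38)) - 2078) = ((4 - 1*9) - 144)*((3 + 32) - 2078) = ((4 - 9) - 144)*(35 - 2078) = (-5 - 144)*(-2043) = -149*(-2043) = 304407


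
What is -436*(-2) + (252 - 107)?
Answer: 1017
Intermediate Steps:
-436*(-2) + (252 - 107) = 872 + 145 = 1017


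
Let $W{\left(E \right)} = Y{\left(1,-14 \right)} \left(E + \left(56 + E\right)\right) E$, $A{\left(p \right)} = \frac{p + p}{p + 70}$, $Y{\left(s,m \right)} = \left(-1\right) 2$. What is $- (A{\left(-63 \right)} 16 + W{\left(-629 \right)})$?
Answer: $1512404$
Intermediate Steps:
$Y{\left(s,m \right)} = -2$
$A{\left(p \right)} = \frac{2 p}{70 + p}$
$W{\left(E \right)} = E \left(-112 - 4 E\right)$ ($W{\left(E \right)} = - 2 \left(E + \left(56 + E\right)\right) E = - 2 \left(56 + 2 E\right) E = \left(-112 - 4 E\right) E = E \left(-112 - 4 E\right)$)
$- (A{\left(-63 \right)} 16 + W{\left(-629 \right)}) = - (2 \left(-63\right) \frac{1}{70 - 63} \cdot 16 - - 2516 \left(28 - 629\right)) = - (2 \left(-63\right) \frac{1}{7} \cdot 16 - \left(-2516\right) \left(-601\right)) = - (2 \left(-63\right) \frac{1}{7} \cdot 16 - 1512116) = - (\left(-18\right) 16 - 1512116) = - (-288 - 1512116) = \left(-1\right) \left(-1512404\right) = 1512404$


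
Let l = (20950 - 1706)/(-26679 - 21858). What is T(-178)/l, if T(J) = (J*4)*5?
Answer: 43197930/4811 ≈ 8979.0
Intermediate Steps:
l = -19244/48537 (l = 19244/(-48537) = 19244*(-1/48537) = -19244/48537 ≈ -0.39648)
T(J) = 20*J (T(J) = (4*J)*5 = 20*J)
T(-178)/l = (20*(-178))/(-19244/48537) = -3560*(-48537/19244) = 43197930/4811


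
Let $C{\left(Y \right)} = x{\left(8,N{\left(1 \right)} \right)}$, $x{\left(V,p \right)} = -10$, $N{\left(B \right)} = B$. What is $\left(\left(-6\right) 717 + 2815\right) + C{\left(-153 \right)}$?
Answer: $-1497$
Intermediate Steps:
$C{\left(Y \right)} = -10$
$\left(\left(-6\right) 717 + 2815\right) + C{\left(-153 \right)} = \left(\left(-6\right) 717 + 2815\right) - 10 = \left(-4302 + 2815\right) - 10 = -1487 - 10 = -1497$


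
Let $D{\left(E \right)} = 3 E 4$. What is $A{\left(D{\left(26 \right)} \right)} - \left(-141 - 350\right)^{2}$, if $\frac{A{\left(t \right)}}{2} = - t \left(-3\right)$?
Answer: $-239209$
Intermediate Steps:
$D{\left(E \right)} = 12 E$
$A{\left(t \right)} = 6 t$ ($A{\left(t \right)} = 2 - t \left(-3\right) = 2 \cdot 3 t = 6 t$)
$A{\left(D{\left(26 \right)} \right)} - \left(-141 - 350\right)^{2} = 6 \cdot 12 \cdot 26 - \left(-141 - 350\right)^{2} = 6 \cdot 312 - \left(-491\right)^{2} = 1872 - 241081 = -239209$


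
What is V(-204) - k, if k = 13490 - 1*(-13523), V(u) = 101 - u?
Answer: -26708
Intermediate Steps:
k = 27013 (k = 13490 + 13523 = 27013)
V(-204) - k = (101 - 1*(-204)) - 1*27013 = (101 + 204) - 27013 = 305 - 27013 = -26708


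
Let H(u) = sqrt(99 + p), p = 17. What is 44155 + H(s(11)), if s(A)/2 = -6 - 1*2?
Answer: 44155 + 2*sqrt(29) ≈ 44166.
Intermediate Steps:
s(A) = -16 (s(A) = 2*(-6 - 1*2) = 2*(-6 - 2) = 2*(-8) = -16)
H(u) = 2*sqrt(29) (H(u) = sqrt(99 + 17) = sqrt(116) = 2*sqrt(29))
44155 + H(s(11)) = 44155 + 2*sqrt(29)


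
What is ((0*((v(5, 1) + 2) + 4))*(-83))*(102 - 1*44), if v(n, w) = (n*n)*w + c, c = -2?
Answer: 0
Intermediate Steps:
v(n, w) = -2 + w*n² (v(n, w) = (n*n)*w - 2 = n²*w - 2 = w*n² - 2 = -2 + w*n²)
((0*((v(5, 1) + 2) + 4))*(-83))*(102 - 1*44) = ((0*(((-2 + 1*5²) + 2) + 4))*(-83))*(102 - 1*44) = ((0*(((-2 + 1*25) + 2) + 4))*(-83))*(102 - 44) = ((0*(((-2 + 25) + 2) + 4))*(-83))*58 = ((0*((23 + 2) + 4))*(-83))*58 = ((0*(25 + 4))*(-83))*58 = ((0*29)*(-83))*58 = (0*(-83))*58 = 0*58 = 0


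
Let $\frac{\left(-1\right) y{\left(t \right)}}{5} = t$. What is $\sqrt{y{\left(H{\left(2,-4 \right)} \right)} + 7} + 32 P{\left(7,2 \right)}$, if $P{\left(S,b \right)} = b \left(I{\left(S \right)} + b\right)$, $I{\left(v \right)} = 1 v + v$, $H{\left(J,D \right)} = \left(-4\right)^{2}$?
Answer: $1024 + i \sqrt{73} \approx 1024.0 + 8.544 i$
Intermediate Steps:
$H{\left(J,D \right)} = 16$
$y{\left(t \right)} = - 5 t$
$I{\left(v \right)} = 2 v$ ($I{\left(v \right)} = v + v = 2 v$)
$P{\left(S,b \right)} = b \left(b + 2 S\right)$ ($P{\left(S,b \right)} = b \left(2 S + b\right) = b \left(b + 2 S\right)$)
$\sqrt{y{\left(H{\left(2,-4 \right)} \right)} + 7} + 32 P{\left(7,2 \right)} = \sqrt{\left(-5\right) 16 + 7} + 32 \cdot 2 \left(2 + 2 \cdot 7\right) = \sqrt{-80 + 7} + 32 \cdot 2 \left(2 + 14\right) = \sqrt{-73} + 32 \cdot 2 \cdot 16 = i \sqrt{73} + 32 \cdot 32 = i \sqrt{73} + 1024 = 1024 + i \sqrt{73}$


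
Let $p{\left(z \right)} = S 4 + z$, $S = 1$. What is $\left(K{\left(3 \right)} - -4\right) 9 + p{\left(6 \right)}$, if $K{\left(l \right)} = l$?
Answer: $73$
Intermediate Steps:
$p{\left(z \right)} = 4 + z$ ($p{\left(z \right)} = 1 \cdot 4 + z = 4 + z$)
$\left(K{\left(3 \right)} - -4\right) 9 + p{\left(6 \right)} = \left(3 - -4\right) 9 + \left(4 + 6\right) = \left(3 + 4\right) 9 + 10 = 7 \cdot 9 + 10 = 63 + 10 = 73$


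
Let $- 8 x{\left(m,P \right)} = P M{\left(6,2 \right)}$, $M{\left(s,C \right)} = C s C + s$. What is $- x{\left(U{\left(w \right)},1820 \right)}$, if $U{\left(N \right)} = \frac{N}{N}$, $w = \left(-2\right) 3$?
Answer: $6825$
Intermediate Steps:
$M{\left(s,C \right)} = s + s C^{2}$ ($M{\left(s,C \right)} = s C^{2} + s = s + s C^{2}$)
$w = -6$
$U{\left(N \right)} = 1$
$x{\left(m,P \right)} = - \frac{15 P}{4}$ ($x{\left(m,P \right)} = - \frac{P 6 \left(1 + 2^{2}\right)}{8} = - \frac{P 6 \left(1 + 4\right)}{8} = - \frac{P 6 \cdot 5}{8} = - \frac{P 30}{8} = - \frac{30 P}{8} = - \frac{15 P}{4}$)
$- x{\left(U{\left(w \right)},1820 \right)} = - \frac{\left(-15\right) 1820}{4} = \left(-1\right) \left(-6825\right) = 6825$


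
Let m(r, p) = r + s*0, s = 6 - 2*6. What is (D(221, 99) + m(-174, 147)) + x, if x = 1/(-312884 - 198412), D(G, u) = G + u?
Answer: 74649215/511296 ≈ 146.00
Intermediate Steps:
s = -6 (s = 6 - 12 = -6)
x = -1/511296 (x = 1/(-511296) = -1/511296 ≈ -1.9558e-6)
m(r, p) = r (m(r, p) = r - 6*0 = r + 0 = r)
(D(221, 99) + m(-174, 147)) + x = ((221 + 99) - 174) - 1/511296 = (320 - 174) - 1/511296 = 146 - 1/511296 = 74649215/511296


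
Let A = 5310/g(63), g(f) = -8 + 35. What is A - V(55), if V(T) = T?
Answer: 425/3 ≈ 141.67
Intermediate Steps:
g(f) = 27
A = 590/3 (A = 5310/27 = 5310*(1/27) = 590/3 ≈ 196.67)
A - V(55) = 590/3 - 1*55 = 590/3 - 55 = 425/3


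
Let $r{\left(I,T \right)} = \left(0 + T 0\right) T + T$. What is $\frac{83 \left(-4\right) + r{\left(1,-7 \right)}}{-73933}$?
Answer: $\frac{339}{73933} \approx 0.0045852$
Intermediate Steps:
$r{\left(I,T \right)} = T$ ($r{\left(I,T \right)} = \left(0 + 0\right) T + T = 0 T + T = 0 + T = T$)
$\frac{83 \left(-4\right) + r{\left(1,-7 \right)}}{-73933} = \frac{83 \left(-4\right) - 7}{-73933} = \left(-332 - 7\right) \left(- \frac{1}{73933}\right) = \left(-339\right) \left(- \frac{1}{73933}\right) = \frac{339}{73933}$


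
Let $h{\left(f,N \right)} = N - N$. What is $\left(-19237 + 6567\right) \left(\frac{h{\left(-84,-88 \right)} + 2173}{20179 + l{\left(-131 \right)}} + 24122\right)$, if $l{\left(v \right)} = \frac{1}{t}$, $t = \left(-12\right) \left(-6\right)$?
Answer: $- \frac{8378155812460}{27413} \approx -3.0563 \cdot 10^{8}$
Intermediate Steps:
$t = 72$
$l{\left(v \right)} = \frac{1}{72}$
$h{\left(f,N \right)} = 0$
$\left(-19237 + 6567\right) \left(\frac{h{\left(-84,-88 \right)} + 2173}{20179 + l{\left(-131 \right)}} + 24122\right) = \left(-19237 + 6567\right) \left(\frac{0 + 2173}{20179 + \frac{1}{72}} + 24122\right) = - 12670 \left(\frac{2173}{\frac{1452889}{72}} + 24122\right) = - 12670 \left(2173 \cdot \frac{72}{1452889} + 24122\right) = - 12670 \left(\frac{2952}{27413} + 24122\right) = \left(-12670\right) \frac{661259338}{27413} = - \frac{8378155812460}{27413}$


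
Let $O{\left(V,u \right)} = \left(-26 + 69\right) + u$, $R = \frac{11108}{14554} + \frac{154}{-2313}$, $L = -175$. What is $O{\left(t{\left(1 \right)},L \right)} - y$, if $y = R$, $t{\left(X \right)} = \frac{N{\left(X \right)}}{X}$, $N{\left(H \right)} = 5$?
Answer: $- \frac{2233510276}{16831701} \approx -132.7$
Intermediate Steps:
$t{\left(X \right)} = \frac{5}{X}$
$R = \frac{11725744}{16831701}$ ($R = 11108 \cdot \frac{1}{14554} + 154 \left(- \frac{1}{2313}\right) = \frac{5554}{7277} - \frac{154}{2313} = \frac{11725744}{16831701} \approx 0.69665$)
$O{\left(V,u \right)} = 43 + u$
$y = \frac{11725744}{16831701} \approx 0.69665$
$O{\left(t{\left(1 \right)},L \right)} - y = \left(43 - 175\right) - \frac{11725744}{16831701} = -132 - \frac{11725744}{16831701} = - \frac{2233510276}{16831701}$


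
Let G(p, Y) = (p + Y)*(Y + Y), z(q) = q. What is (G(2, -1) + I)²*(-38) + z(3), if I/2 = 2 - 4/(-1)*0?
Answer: -149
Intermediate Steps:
I = 4 (I = 2*(2 - 4/(-1)*0) = 2*(2 - 4*(-1)*0) = 2*(2 + 4*0) = 2*(2 + 0) = 2*2 = 4)
G(p, Y) = 2*Y*(Y + p) (G(p, Y) = (Y + p)*(2*Y) = 2*Y*(Y + p))
(G(2, -1) + I)²*(-38) + z(3) = (2*(-1)*(-1 + 2) + 4)²*(-38) + 3 = (2*(-1)*1 + 4)²*(-38) + 3 = (-2 + 4)²*(-38) + 3 = 2²*(-38) + 3 = 4*(-38) + 3 = -152 + 3 = -149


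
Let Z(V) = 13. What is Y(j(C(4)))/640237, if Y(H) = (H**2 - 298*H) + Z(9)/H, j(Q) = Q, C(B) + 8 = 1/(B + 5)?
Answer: 815788/216588411 ≈ 0.0037665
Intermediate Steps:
C(B) = -8 + 1/(5 + B) (C(B) = -8 + 1/(B + 5) = -8 + 1/(5 + B))
Y(H) = H**2 - 298*H + 13/H (Y(H) = (H**2 - 298*H) + 13/H = H**2 - 298*H + 13/H)
Y(j(C(4)))/640237 = ((13 + ((-39 - 8*4)/(5 + 4))**2*(-298 + (-39 - 8*4)/(5 + 4)))/(((-39 - 8*4)/(5 + 4))))/640237 = ((13 + ((-39 - 32)/9)**2*(-298 + (-39 - 32)/9))/(((-39 - 32)/9)))*(1/640237) = ((13 + ((1/9)*(-71))**2*(-298 + (1/9)*(-71)))/(((1/9)*(-71))))*(1/640237) = ((13 + (-71/9)**2*(-298 - 71/9))/(-71/9))*(1/640237) = -9*(13 + (5041/81)*(-2753/9))/71*(1/640237) = -9*(13 - 13877873/729)/71*(1/640237) = -9/71*(-13868396/729)*(1/640237) = (13868396/5751)*(1/640237) = 815788/216588411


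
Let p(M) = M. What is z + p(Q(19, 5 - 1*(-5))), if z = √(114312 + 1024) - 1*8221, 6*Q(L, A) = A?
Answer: -24658/3 + 2*√28834 ≈ -7879.7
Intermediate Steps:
Q(L, A) = A/6
z = -8221 + 2*√28834 (z = √115336 - 8221 = 2*√28834 - 8221 = -8221 + 2*√28834 ≈ -7881.4)
z + p(Q(19, 5 - 1*(-5))) = (-8221 + 2*√28834) + (5 - 1*(-5))/6 = (-8221 + 2*√28834) + (5 + 5)/6 = (-8221 + 2*√28834) + (⅙)*10 = (-8221 + 2*√28834) + 5/3 = -24658/3 + 2*√28834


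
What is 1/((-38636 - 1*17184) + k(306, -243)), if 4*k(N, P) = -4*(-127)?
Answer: -1/55693 ≈ -1.7956e-5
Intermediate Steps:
k(N, P) = 127 (k(N, P) = (-4*(-127))/4 = (¼)*508 = 127)
1/((-38636 - 1*17184) + k(306, -243)) = 1/((-38636 - 1*17184) + 127) = 1/((-38636 - 17184) + 127) = 1/(-55820 + 127) = 1/(-55693) = -1/55693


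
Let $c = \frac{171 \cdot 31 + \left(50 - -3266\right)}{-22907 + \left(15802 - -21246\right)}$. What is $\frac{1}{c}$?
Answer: $\frac{14141}{8617} \approx 1.6411$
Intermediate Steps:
$c = \frac{8617}{14141}$ ($c = \frac{5301 + \left(50 + 3266\right)}{-22907 + \left(15802 + 21246\right)} = \frac{5301 + 3316}{-22907 + 37048} = \frac{8617}{14141} \approx 0.60936$)
$\frac{1}{c} = \frac{1}{\frac{8617}{14141}} = \frac{14141}{8617}$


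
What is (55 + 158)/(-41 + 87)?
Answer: 213/46 ≈ 4.6304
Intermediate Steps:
(55 + 158)/(-41 + 87) = 213/46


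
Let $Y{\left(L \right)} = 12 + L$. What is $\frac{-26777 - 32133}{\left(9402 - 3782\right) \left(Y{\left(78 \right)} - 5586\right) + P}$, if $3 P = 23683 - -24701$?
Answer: $\frac{29455}{15435696} \approx 0.0019082$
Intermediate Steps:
$P = 16128$ ($P = \frac{23683 - -24701}{3} = \frac{23683 + 24701}{3} = \frac{1}{3} \cdot 48384 = 16128$)
$\frac{-26777 - 32133}{\left(9402 - 3782\right) \left(Y{\left(78 \right)} - 5586\right) + P} = \frac{-26777 - 32133}{\left(9402 - 3782\right) \left(\left(12 + 78\right) - 5586\right) + 16128} = - \frac{58910}{5620 \left(90 - 5586\right) + 16128} = - \frac{58910}{5620 \left(-5496\right) + 16128} = - \frac{58910}{-30887520 + 16128} = - \frac{58910}{-30871392} = \left(-58910\right) \left(- \frac{1}{30871392}\right) = \frac{29455}{15435696}$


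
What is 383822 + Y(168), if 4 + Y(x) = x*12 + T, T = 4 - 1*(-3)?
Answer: 385841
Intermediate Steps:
T = 7 (T = 4 + 3 = 7)
Y(x) = 3 + 12*x (Y(x) = -4 + (x*12 + 7) = -4 + (12*x + 7) = -4 + (7 + 12*x) = 3 + 12*x)
383822 + Y(168) = 383822 + (3 + 12*168) = 383822 + (3 + 2016) = 383822 + 2019 = 385841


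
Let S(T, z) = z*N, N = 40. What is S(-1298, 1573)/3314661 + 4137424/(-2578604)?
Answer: -483996864628/305257075473 ≈ -1.5855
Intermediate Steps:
S(T, z) = 40*z (S(T, z) = z*40 = 40*z)
S(-1298, 1573)/3314661 + 4137424/(-2578604) = (40*1573)/3314661 + 4137424/(-2578604) = 62920*(1/3314661) + 4137424*(-1/2578604) = 62920/3314661 - 1034356/644651 = -483996864628/305257075473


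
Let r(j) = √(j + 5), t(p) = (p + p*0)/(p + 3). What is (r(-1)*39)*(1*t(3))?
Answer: 39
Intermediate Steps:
t(p) = p/(3 + p) (t(p) = (p + 0)/(3 + p) = p/(3 + p))
r(j) = √(5 + j)
(r(-1)*39)*(1*t(3)) = (√(5 - 1)*39)*(1*(3/(3 + 3))) = (√4*39)*(1*(3/6)) = (2*39)*(1*(3*(⅙))) = 78*(1*(½)) = 78*(½) = 39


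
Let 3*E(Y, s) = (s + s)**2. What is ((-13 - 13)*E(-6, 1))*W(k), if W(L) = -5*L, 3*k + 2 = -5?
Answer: -3640/9 ≈ -404.44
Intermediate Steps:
E(Y, s) = 4*s**2/3 (E(Y, s) = (s + s)**2/3 = (2*s)**2/3 = (4*s**2)/3 = 4*s**2/3)
k = -7/3 (k = -2/3 + (1/3)*(-5) = -2/3 - 5/3 = -7/3 ≈ -2.3333)
((-13 - 13)*E(-6, 1))*W(k) = ((-13 - 13)*((4/3)*1**2))*(-5*(-7/3)) = -104/3*(35/3) = -26*4/3*(35/3) = -104/3*35/3 = -3640/9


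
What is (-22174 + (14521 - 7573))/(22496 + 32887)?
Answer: -15226/55383 ≈ -0.27492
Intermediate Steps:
(-22174 + (14521 - 7573))/(22496 + 32887) = (-22174 + 6948)/55383 = -15226*1/55383 = -15226/55383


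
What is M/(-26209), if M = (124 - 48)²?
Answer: -5776/26209 ≈ -0.22038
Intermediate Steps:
M = 5776 (M = 76² = 5776)
M/(-26209) = 5776/(-26209) = 5776*(-1/26209) = -5776/26209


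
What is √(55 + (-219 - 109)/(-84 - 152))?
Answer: √196293/59 ≈ 7.5093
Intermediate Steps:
√(55 + (-219 - 109)/(-84 - 152)) = √(55 - 328/(-236)) = √(55 - 328*(-1/236)) = √(55 + 82/59) = √(3327/59) = √196293/59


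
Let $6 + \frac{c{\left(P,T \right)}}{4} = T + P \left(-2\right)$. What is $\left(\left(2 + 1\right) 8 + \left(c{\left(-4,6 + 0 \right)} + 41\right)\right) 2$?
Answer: $194$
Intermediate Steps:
$c{\left(P,T \right)} = -24 - 8 P + 4 T$ ($c{\left(P,T \right)} = -24 + 4 \left(T + P \left(-2\right)\right) = -24 + 4 \left(T - 2 P\right) = -24 - \left(- 4 T + 8 P\right) = -24 - 8 P + 4 T$)
$\left(\left(2 + 1\right) 8 + \left(c{\left(-4,6 + 0 \right)} + 41\right)\right) 2 = \left(\left(2 + 1\right) 8 + \left(\left(-24 - -32 + 4 \left(6 + 0\right)\right) + 41\right)\right) 2 = \left(3 \cdot 8 + \left(\left(-24 + 32 + 4 \cdot 6\right) + 41\right)\right) 2 = \left(24 + \left(\left(-24 + 32 + 24\right) + 41\right)\right) 2 = \left(24 + \left(32 + 41\right)\right) 2 = \left(24 + 73\right) 2 = 97 \cdot 2 = 194$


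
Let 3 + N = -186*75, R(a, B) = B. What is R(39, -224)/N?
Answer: 224/13953 ≈ 0.016054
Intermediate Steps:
N = -13953 (N = -3 - 186*75 = -3 - 13950 = -13953)
R(39, -224)/N = -224/(-13953) = -224*(-1/13953) = 224/13953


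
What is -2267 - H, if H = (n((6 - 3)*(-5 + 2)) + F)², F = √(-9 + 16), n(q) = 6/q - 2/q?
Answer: -184210/81 + 8*√7/9 ≈ -2271.8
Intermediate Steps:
n(q) = 4/q
F = √7 ≈ 2.6458
H = (-4/9 + √7)² (H = (4/(((6 - 3)*(-5 + 2))) + √7)² = (4/((3*(-3))) + √7)² = (4/(-9) + √7)² = (4*(-⅑) + √7)² = (-4/9 + √7)² ≈ 4.8457)
-2267 - H = -2267 - (583/81 - 8*√7/9) = -2267 + (-583/81 + 8*√7/9) = -184210/81 + 8*√7/9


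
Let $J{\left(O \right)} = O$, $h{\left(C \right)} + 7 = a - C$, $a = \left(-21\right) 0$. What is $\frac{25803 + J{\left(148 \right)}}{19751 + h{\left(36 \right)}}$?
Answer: $\frac{25951}{19708} \approx 1.3168$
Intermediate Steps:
$a = 0$
$h{\left(C \right)} = -7 - C$ ($h{\left(C \right)} = -7 + \left(0 - C\right) = -7 - C$)
$\frac{25803 + J{\left(148 \right)}}{19751 + h{\left(36 \right)}} = \frac{25803 + 148}{19751 - 43} = \frac{25951}{19751 - 43} = \frac{25951}{19708}$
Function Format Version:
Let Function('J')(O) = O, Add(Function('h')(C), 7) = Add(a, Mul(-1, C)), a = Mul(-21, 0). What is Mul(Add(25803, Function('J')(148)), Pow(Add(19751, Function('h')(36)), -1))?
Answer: Rational(25951, 19708) ≈ 1.3168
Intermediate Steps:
a = 0
Function('h')(C) = Add(-7, Mul(-1, C)) (Function('h')(C) = Add(-7, Add(0, Mul(-1, C))) = Add(-7, Mul(-1, C)))
Mul(Add(25803, Function('J')(148)), Pow(Add(19751, Function('h')(36)), -1)) = Mul(Add(25803, 148), Pow(Add(19751, Add(-7, Mul(-1, 36))), -1)) = Mul(25951, Pow(Add(19751, Add(-7, -36)), -1)) = Mul(25951, Pow(Add(19751, -43), -1)) = Mul(25951, Pow(19708, -1)) = Mul(25951, Rational(1, 19708)) = Rational(25951, 19708)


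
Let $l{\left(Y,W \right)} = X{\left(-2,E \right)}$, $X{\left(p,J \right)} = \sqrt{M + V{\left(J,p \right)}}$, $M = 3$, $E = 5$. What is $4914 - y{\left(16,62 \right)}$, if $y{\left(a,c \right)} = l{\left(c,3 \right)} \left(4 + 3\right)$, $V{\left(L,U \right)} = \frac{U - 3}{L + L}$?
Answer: $4914 - \frac{7 \sqrt{10}}{2} \approx 4902.9$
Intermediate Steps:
$V{\left(L,U \right)} = \frac{-3 + U}{2 L}$
$X{\left(p,J \right)} = \sqrt{3 + \frac{-3 + p}{2 J}}$
$l{\left(Y,W \right)} = \frac{\sqrt{10}}{2}$ ($l{\left(Y,W \right)} = \frac{\sqrt{2} \sqrt{\frac{-3 - 2 + 6 \cdot 5}{5}}}{2} = \frac{\sqrt{2} \sqrt{\frac{-3 - 2 + 30}{5}}}{2} = \frac{\sqrt{2} \sqrt{\frac{1}{5} \cdot 25}}{2} = \frac{\sqrt{2} \sqrt{5}}{2} = \frac{\sqrt{10}}{2}$)
$y{\left(a,c \right)} = \frac{7 \sqrt{10}}{2}$ ($y{\left(a,c \right)} = \frac{\sqrt{10}}{2} \left(4 + 3\right) = \frac{\sqrt{10}}{2} \cdot 7 = \frac{7 \sqrt{10}}{2}$)
$4914 - y{\left(16,62 \right)} = 4914 - \frac{7 \sqrt{10}}{2}$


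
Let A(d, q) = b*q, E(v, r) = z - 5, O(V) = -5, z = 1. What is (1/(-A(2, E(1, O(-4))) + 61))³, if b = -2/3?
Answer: 27/5359375 ≈ 5.0379e-6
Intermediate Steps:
b = -⅔ (b = -2*⅓ = -⅔ ≈ -0.66667)
E(v, r) = -4 (E(v, r) = 1 - 5 = -4)
A(d, q) = -2*q/3
(1/(-A(2, E(1, O(-4))) + 61))³ = (1/(-(-2)*(-4)/3 + 61))³ = (1/(-1*8/3 + 61))³ = (1/(-8/3 + 61))³ = (1/(175/3))³ = (3/175)³ = 27/5359375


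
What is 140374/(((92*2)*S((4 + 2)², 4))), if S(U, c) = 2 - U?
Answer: -70187/3128 ≈ -22.438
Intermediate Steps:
140374/(((92*2)*S((4 + 2)², 4))) = 140374/(((92*2)*(2 - (4 + 2)²))) = 140374/((184*(2 - 1*6²))) = 140374/((184*(2 - 1*36))) = 140374/((184*(2 - 36))) = 140374/((184*(-34))) = 140374/(-6256) = 140374*(-1/6256) = -70187/3128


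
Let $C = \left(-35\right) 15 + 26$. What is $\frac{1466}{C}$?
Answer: $- \frac{1466}{499} \approx -2.9379$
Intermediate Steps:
$C = -499$ ($C = -525 + 26 = -499$)
$\frac{1466}{C} = \frac{1466}{-499} = 1466 \left(- \frac{1}{499}\right) = - \frac{1466}{499}$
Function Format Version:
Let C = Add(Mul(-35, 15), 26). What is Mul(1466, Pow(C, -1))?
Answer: Rational(-1466, 499) ≈ -2.9379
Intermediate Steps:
C = -499 (C = Add(-525, 26) = -499)
Mul(1466, Pow(C, -1)) = Mul(1466, Pow(-499, -1)) = Mul(1466, Rational(-1, 499)) = Rational(-1466, 499)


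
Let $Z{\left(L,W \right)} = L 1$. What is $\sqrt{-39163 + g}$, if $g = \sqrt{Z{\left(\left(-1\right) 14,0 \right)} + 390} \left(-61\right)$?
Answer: $\sqrt{-39163 - 122 \sqrt{94}} \approx 200.86 i$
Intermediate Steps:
$Z{\left(L,W \right)} = L$
$g = - 122 \sqrt{94}$ ($g = \sqrt{\left(-1\right) 14 + 390} \left(-61\right) = \sqrt{-14 + 390} \left(-61\right) = \sqrt{376} \left(-61\right) = 2 \sqrt{94} \left(-61\right) = - 122 \sqrt{94} \approx -1182.8$)
$\sqrt{-39163 + g} = \sqrt{-39163 - 122 \sqrt{94}}$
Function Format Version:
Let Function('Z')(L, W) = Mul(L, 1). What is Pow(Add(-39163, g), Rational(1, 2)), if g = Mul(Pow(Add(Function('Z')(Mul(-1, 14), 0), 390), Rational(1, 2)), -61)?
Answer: Pow(Add(-39163, Mul(-122, Pow(94, Rational(1, 2)))), Rational(1, 2)) ≈ Mul(200.86, I)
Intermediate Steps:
Function('Z')(L, W) = L
g = Mul(-122, Pow(94, Rational(1, 2))) (g = Mul(Pow(Add(Mul(-1, 14), 390), Rational(1, 2)), -61) = Mul(Pow(Add(-14, 390), Rational(1, 2)), -61) = Mul(Pow(376, Rational(1, 2)), -61) = Mul(Mul(2, Pow(94, Rational(1, 2))), -61) = Mul(-122, Pow(94, Rational(1, 2))) ≈ -1182.8)
Pow(Add(-39163, g), Rational(1, 2)) = Pow(Add(-39163, Mul(-122, Pow(94, Rational(1, 2)))), Rational(1, 2))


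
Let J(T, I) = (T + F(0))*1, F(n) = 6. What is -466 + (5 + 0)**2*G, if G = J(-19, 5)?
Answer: -791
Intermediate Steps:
J(T, I) = 6 + T (J(T, I) = (T + 6)*1 = (6 + T)*1 = 6 + T)
G = -13 (G = 6 - 19 = -13)
-466 + (5 + 0)**2*G = -466 + (5 + 0)**2*(-13) = -466 + 5**2*(-13) = -466 + 25*(-13) = -466 - 325 = -791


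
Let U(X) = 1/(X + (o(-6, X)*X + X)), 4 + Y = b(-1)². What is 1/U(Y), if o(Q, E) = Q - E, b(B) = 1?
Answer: 3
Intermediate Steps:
Y = -3 (Y = -4 + 1² = -4 + 1 = -3)
U(X) = 1/(2*X + X*(-6 - X)) (U(X) = 1/(X + ((-6 - X)*X + X)) = 1/(X + (X*(-6 - X) + X)) = 1/(X + (X + X*(-6 - X))) = 1/(2*X + X*(-6 - X)))
1/U(Y) = 1/(-1/(-3*(4 - 3))) = 1/(-1*(-⅓)/1) = 1/(-1*(-⅓)*1) = 1/(⅓) = 3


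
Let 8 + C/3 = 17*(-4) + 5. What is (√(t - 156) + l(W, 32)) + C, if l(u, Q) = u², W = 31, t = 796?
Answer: 748 + 8*√10 ≈ 773.30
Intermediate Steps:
C = -213 (C = -24 + 3*(17*(-4) + 5) = -24 + 3*(-68 + 5) = -24 + 3*(-63) = -24 - 189 = -213)
(√(t - 156) + l(W, 32)) + C = (√(796 - 156) + 31²) - 213 = (√640 + 961) - 213 = (8*√10 + 961) - 213 = (961 + 8*√10) - 213 = 748 + 8*√10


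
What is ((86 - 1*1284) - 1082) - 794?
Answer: -3074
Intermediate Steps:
((86 - 1*1284) - 1082) - 794 = ((86 - 1284) - 1082) - 794 = (-1198 - 1082) - 794 = -2280 - 794 = -3074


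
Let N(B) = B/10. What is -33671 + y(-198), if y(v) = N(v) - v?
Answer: -167464/5 ≈ -33493.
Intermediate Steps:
N(B) = B/10 (N(B) = B*(1/10) = B/10)
y(v) = -9*v/10 (y(v) = v/10 - v = -9*v/10)
-33671 + y(-198) = -33671 - 9/10*(-198) = -33671 + 891/5 = -167464/5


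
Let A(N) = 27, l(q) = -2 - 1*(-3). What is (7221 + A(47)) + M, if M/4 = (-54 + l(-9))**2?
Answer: 18484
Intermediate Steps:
l(q) = 1 (l(q) = -2 + 3 = 1)
M = 11236 (M = 4*(-54 + 1)**2 = 4*(-53)**2 = 4*2809 = 11236)
(7221 + A(47)) + M = (7221 + 27) + 11236 = 7248 + 11236 = 18484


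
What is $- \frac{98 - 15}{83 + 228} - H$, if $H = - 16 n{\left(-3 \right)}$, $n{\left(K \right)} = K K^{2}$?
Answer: $- \frac{134435}{311} \approx -432.27$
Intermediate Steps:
$n{\left(K \right)} = K^{3}$
$H = 432$ ($H = - 16 \left(-3\right)^{3} = \left(-16\right) \left(-27\right) = 432$)
$- \frac{98 - 15}{83 + 228} - H = - \frac{98 - 15}{83 + 228} - 432 = - \frac{83}{311} - 432 = - \frac{134435}{311}$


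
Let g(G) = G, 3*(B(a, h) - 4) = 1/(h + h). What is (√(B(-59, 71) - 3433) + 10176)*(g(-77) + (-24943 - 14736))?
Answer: -404557056 - 6626*I*√622280778/71 ≈ -4.0456e+8 - 2.328e+6*I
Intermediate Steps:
B(a, h) = 4 + 1/(6*h) (B(a, h) = 4 + 1/(3*(h + h)) = 4 + 1/(3*((2*h))) = 4 + (1/(2*h))/3 = 4 + 1/(6*h))
(√(B(-59, 71) - 3433) + 10176)*(g(-77) + (-24943 - 14736)) = (√((4 + (⅙)/71) - 3433) + 10176)*(-77 + (-24943 - 14736)) = (√((4 + (⅙)*(1/71)) - 3433) + 10176)*(-77 - 39679) = (√((4 + 1/426) - 3433) + 10176)*(-39756) = (√(1705/426 - 3433) + 10176)*(-39756) = (√(-1460753/426) + 10176)*(-39756) = (I*√622280778/426 + 10176)*(-39756) = (10176 + I*√622280778/426)*(-39756) = -404557056 - 6626*I*√622280778/71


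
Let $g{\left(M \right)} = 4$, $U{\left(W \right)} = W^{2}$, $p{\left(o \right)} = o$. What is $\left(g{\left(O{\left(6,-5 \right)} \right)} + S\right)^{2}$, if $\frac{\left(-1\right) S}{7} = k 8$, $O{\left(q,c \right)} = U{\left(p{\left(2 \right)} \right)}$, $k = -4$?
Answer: $51984$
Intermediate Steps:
$O{\left(q,c \right)} = 4$ ($O{\left(q,c \right)} = 2^{2} = 4$)
$S = 224$ ($S = - 7 \left(\left(-4\right) 8\right) = \left(-7\right) \left(-32\right) = 224$)
$\left(g{\left(O{\left(6,-5 \right)} \right)} + S\right)^{2} = \left(4 + 224\right)^{2} = 228^{2} = 51984$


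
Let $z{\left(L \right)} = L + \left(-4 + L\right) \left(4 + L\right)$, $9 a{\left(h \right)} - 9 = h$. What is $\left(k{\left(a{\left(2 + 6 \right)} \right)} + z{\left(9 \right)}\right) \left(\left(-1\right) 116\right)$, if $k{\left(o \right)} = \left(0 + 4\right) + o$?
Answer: $- \frac{83404}{9} \approx -9267.1$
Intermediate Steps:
$a{\left(h \right)} = 1 + \frac{h}{9}$
$k{\left(o \right)} = 4 + o$
$\left(k{\left(a{\left(2 + 6 \right)} \right)} + z{\left(9 \right)}\right) \left(\left(-1\right) 116\right) = \left(\left(4 + \left(1 + \frac{2 + 6}{9}\right)\right) + \left(-16 + 9 + 9^{2}\right)\right) \left(\left(-1\right) 116\right) = \left(\left(4 + \left(1 + \frac{1}{9} \cdot 8\right)\right) + \left(-16 + 9 + 81\right)\right) \left(-116\right) = \left(\left(4 + \left(1 + \frac{8}{9}\right)\right) + 74\right) \left(-116\right) = \left(\left(4 + \frac{17}{9}\right) + 74\right) \left(-116\right) = \left(\frac{53}{9} + 74\right) \left(-116\right) = \frac{719}{9} \left(-116\right) = - \frac{83404}{9}$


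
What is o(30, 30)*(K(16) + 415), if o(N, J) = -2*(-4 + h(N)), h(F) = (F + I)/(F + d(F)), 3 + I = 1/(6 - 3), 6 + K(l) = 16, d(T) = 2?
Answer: 64175/24 ≈ 2674.0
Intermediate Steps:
K(l) = 10 (K(l) = -6 + 16 = 10)
I = -8/3 (I = -3 + 1/(6 - 3) = -3 + 1/3 = -3 + ⅓ = -8/3 ≈ -2.6667)
h(F) = (-8/3 + F)/(2 + F) (h(F) = (F - 8/3)/(F + 2) = (-8/3 + F)/(2 + F))
o(N, J) = 8 - 2*(-8/3 + N)/(2 + N) (o(N, J) = -2*(-4 + (-8/3 + N)/(2 + N)) = 8 - 2*(-8/3 + N)/(2 + N))
o(30, 30)*(K(16) + 415) = (2*(32 + 9*30)/(3*(2 + 30)))*(10 + 415) = ((⅔)*(32 + 270)/32)*425 = ((⅔)*(1/32)*302)*425 = (151/24)*425 = 64175/24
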